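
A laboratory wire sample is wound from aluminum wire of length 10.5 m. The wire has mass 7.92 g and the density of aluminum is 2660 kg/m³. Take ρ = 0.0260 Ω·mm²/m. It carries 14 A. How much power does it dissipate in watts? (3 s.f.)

ρ = 0.0260 Ω·mm²/m = 2.60×10^-8 Ω·m
A = m/(density·L) = 0.00792/(2660×10.5) = 2.8357e-07 m²
R = ρL/A = (2.60×10^-8)(10.5)/(2.8357e-07) = 0.9627 Ω
P = I²R = (14)² × 0.9627 = 189 W

189 W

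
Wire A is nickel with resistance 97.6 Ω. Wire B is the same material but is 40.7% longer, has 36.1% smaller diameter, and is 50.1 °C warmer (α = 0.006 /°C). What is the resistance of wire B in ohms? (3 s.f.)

R ∝ ρL/d² with ρ ∝ (1+αΔT), so R_B/R_A = (1 + 40.7/100) × (1 − 36.1/100)⁻² × (1 + 0.006×50.1)
= 1.407 × 2.449 × 1.301 = 4.482
R_B = 4.482 × 97.6 = 437 Ω

437 Ω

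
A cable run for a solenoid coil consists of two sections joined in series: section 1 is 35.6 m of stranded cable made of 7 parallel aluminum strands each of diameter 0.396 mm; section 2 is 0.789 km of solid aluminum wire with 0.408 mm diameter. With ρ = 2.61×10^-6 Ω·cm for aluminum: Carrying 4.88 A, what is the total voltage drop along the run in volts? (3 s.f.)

774 V

ρ = 2.61×10^-6 Ω·cm = 2.61×10^-8 Ω·m
Section 1: A_strand = π(1.9800e-04)² = 1.232e-07 m²; R₁ = ρL/(N·A_s) = (2.61×10^-8)(35.6)/(7×1.232e-07) = 1.078 Ω
Section 2: A = π(d/2)² = π(2.0400e-04 m)² = 1.307e-07 m²
R₂ = (2.61×10^-8)(789)/(1.307e-07) = 157.5 Ω
R = R₁ + R₂ = 158.6 Ω
V = IR = 4.88 × 158.6 = 774 V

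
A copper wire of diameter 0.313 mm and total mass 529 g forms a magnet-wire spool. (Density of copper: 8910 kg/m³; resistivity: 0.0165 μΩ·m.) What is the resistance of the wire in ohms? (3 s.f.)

ρ = 0.0165 μΩ·m = 1.65×10^-8 Ω·m
A = π(d/2)² = π(1.5650e-04 m)² = 7.6945e-08 m²
L = m/(density·A) = 0.529/(8910×7.6945e-08) = 771.6 m
R = ρL/A = (1.65×10^-8)(771.6)/(7.6945e-08) = 165 Ω

165 Ω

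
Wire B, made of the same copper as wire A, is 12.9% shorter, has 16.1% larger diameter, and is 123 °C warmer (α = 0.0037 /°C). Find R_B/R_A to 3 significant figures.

R ∝ ρL/d² with ρ ∝ (1+αΔT), so R_B/R_A = (1 − 12.9/100) × (1 + 16.1/100)⁻² × (1 + 0.0037×123)
= 0.871 × 0.7419 × 1.455 = 0.940

0.940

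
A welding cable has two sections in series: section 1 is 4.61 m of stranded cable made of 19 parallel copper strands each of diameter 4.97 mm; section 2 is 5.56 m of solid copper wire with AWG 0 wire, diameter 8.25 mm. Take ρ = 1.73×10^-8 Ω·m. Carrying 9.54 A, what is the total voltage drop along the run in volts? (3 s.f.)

0.0192 V

Section 1: A_strand = π(2.4850e-03)² = 1.940e-05 m²; R₁ = ρL/(N·A_s) = (1.73×10^-8)(4.61)/(19×1.940e-05) = 2.164×10^-4 Ω
Section 2: A = π(8.25/2 mm)² = π(4.1250e-03 m)² = 5.346e-05 m²
R₂ = (1.73×10^-8)(5.56)/(5.346e-05) = 0.001799 Ω
R = R₁ + R₂ = 0.002016 Ω
V = IR = 9.54 × 0.002016 = 0.0192 V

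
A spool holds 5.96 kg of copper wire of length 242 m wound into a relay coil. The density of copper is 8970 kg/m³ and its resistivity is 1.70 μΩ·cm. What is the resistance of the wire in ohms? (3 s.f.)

1.50 Ω

ρ = 1.70 μΩ·cm = 1.70×10^-8 Ω·m
A = m/(density·L) = 5.96/(8970×242) = 2.7456e-06 m²
R = ρL/A = (1.70×10^-8)(242)/(2.7456e-06) = 1.50 Ω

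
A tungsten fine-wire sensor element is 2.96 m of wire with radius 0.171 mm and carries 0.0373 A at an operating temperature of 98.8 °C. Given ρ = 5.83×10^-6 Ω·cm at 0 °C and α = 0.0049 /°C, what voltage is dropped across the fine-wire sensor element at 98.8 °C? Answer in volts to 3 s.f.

ρ = 5.83×10^-6 Ω·cm = 5.83×10^-8 Ω·m
A = πr² = π(1.7100e-04 m)² = 9.186e-08 m²
R₍0₎ = ρL/A = (5.83×10^-8)(2.96)/(9.186e-08) = 1.879 Ω
R₍98.8₎ = R₍0₎(1 + αΔT) = 1.879 × (1 + 0.0049×98.8) = 2.788 Ω
V = IR = 0.0373 × 2.788 = 0.104 V

0.104 V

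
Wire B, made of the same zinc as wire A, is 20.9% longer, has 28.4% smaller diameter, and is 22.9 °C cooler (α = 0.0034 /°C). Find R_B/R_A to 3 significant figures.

R ∝ ρL/d² with ρ ∝ (1+αΔT), so R_B/R_A = (1 + 20.9/100) × (1 − 28.4/100)⁻² × (1 − 0.0034×22.9)
= 1.209 × 1.951 × 0.9221 = 2.17

2.17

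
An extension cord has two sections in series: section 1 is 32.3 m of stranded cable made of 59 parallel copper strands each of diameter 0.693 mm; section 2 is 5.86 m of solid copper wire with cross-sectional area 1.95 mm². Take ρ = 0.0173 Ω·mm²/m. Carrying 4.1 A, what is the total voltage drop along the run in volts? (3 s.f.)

ρ = 0.0173 Ω·mm²/m = 1.73×10^-8 Ω·m
Section 1: A_strand = π(3.4650e-04)² = 3.772e-07 m²; R₁ = ρL/(N·A_s) = (1.73×10^-8)(32.3)/(59×3.772e-07) = 0.02511 Ω
Section 2: A = 1.95 mm² = 1.950e-06 m²
R₂ = (1.73×10^-8)(5.86)/(1.950e-06) = 0.05199 Ω
R = R₁ + R₂ = 0.0771 Ω
V = IR = 4.1 × 0.0771 = 0.316 V

0.316 V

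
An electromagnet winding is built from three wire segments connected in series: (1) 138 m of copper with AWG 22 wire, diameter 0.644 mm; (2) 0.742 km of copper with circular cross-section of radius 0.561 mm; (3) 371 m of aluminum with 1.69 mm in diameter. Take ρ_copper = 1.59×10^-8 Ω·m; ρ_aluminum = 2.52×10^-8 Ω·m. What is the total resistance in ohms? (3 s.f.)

22.8 Ω

Seg 1: A = π(0.644/2 mm)² = π(3.2200e-04 m)² = 3.257e-07 m²
R_1 = (1.59×10^-8)(138)/(3.257e-07) = 6.736 Ω
Seg 2: A = πr² = π(5.6100e-04 m)² = 9.887e-07 m²
R_2 = (1.59×10^-8)(742)/(9.887e-07) = 11.93 Ω
Seg 3: A = π(d/2)² = π(8.4500e-04 m)² = 2.243e-06 m²
R_3 = (2.52×10^-8)(371)/(2.243e-06) = 4.168 Ω
R_total = R_1 + R_2 + R_3 = 22.8 Ω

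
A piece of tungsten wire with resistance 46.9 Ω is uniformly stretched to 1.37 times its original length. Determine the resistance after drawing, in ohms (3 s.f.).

88.0 Ω

Volume constant ⇒ A' = A/k with k = 1.37. R' = ρ(kL)/(A/k) = k²R.
R' = 1.877 × 46.9 = 88.0 Ω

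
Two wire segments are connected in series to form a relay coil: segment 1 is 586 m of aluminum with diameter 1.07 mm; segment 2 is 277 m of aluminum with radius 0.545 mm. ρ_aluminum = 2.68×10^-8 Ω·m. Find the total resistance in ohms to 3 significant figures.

Segment 1: A = π(d/2)² = π(5.3500e-04 m)² = 8.992e-07 m²
R₁ = ρL/A = (2.68×10^-8)(586)/(8.992e-07) = 17.47 Ω
Segment 2: A = πr² = π(5.4500e-04 m)² = 9.331e-07 m²
R₂ = (2.68×10^-8)(277)/(9.331e-07) = 7.956 Ω
R = R₁ + R₂ = 25.4 Ω

25.4 Ω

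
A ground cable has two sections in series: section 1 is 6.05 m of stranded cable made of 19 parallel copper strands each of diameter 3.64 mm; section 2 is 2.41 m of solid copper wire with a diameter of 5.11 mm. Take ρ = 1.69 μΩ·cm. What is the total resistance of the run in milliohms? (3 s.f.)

ρ = 1.69 μΩ·cm = 1.69×10^-8 Ω·m
Section 1: A_strand = π(1.8200e-03)² = 1.041e-05 m²; R₁ = ρL/(N·A_s) = (1.69×10^-8)(6.05)/(19×1.041e-05) = 5.171×10^-4 Ω
Section 2: A = π(d/2)² = π(2.5550e-03 m)² = 2.051e-05 m²
R₂ = (1.69×10^-8)(2.41)/(2.051e-05) = 0.001986 Ω
R = R₁ + R₂ = 2.50 mΩ

2.50 mΩ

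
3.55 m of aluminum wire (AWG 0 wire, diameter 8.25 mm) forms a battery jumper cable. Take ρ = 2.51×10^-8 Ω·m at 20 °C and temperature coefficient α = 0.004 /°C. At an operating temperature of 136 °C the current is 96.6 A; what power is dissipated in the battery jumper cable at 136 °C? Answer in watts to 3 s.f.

A = π(8.25/2 mm)² = π(4.1250e-03 m)² = 5.346e-05 m²
R₍20₎ = ρL/A = (2.51×10^-8)(3.55)/(5.346e-05) = 0.001667 Ω
R₍136₎ = R₍20₎(1 + αΔT) = 0.001667 × (1 + 0.004×116) = 0.00244 Ω
P = I²R = (96.6)² × 0.00244 = 22.8 W

22.8 W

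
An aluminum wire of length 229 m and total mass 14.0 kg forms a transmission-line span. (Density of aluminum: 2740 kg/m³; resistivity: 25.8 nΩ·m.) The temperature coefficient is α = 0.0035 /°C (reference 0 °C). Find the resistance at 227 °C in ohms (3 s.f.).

ρ = 25.8 nΩ·m = 2.58×10^-8 Ω·m
A = m/(density·L) = 14/(2740×229) = 2.2312e-05 m²
R = ρL/A = (2.58×10^-8)(229)/(2.2312e-05) = 0.2648 Ω
R(227 °C) = 0.2648 × (1 + 0.0035×227) = 0.475 Ω

0.475 Ω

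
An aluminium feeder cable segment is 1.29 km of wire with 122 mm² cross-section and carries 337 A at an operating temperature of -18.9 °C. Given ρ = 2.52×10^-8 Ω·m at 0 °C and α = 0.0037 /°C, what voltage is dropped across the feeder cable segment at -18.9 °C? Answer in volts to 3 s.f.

A = 122 mm² = 1.220e-04 m²
R₍0₎ = ρL/A = (2.52×10^-8)(1290)/(1.220e-04) = 0.2665 Ω
R₍-18.9₎ = R₍0₎(1 + αΔT) = 0.2665 × (1 + 0.0037×-18.9) = 0.2478 Ω
V = IR = 337 × 0.2478 = 83.5 V

83.5 V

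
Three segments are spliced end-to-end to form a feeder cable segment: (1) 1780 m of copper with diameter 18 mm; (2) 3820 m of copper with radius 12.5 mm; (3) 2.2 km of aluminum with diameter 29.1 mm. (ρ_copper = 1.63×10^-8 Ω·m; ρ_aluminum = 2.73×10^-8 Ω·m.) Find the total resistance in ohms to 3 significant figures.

0.331 Ω

Seg 1: A = π(d/2)² = π(9.0000e-03 m)² = 2.545e-04 m²
R_1 = (1.63×10^-8)(1780)/(2.545e-04) = 0.114 Ω
Seg 2: A = πr² = π(1.2500e-02 m)² = 4.909e-04 m²
R_2 = (1.63×10^-8)(3820)/(4.909e-04) = 0.1268 Ω
Seg 3: A = π(d/2)² = π(1.4550e-02 m)² = 6.651e-04 m²
R_3 = (2.73×10^-8)(2200)/(6.651e-04) = 0.0903 Ω
R_total = R_1 + R_2 + R_3 = 0.331 Ω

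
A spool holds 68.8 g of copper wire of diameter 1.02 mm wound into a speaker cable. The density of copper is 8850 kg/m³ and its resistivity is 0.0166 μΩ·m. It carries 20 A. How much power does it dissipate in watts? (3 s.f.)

ρ = 0.0166 μΩ·m = 1.66×10^-8 Ω·m
A = π(d/2)² = π(5.1000e-04 m)² = 8.1713e-07 m²
L = m/(density·A) = 0.0688/(8850×8.1713e-07) = 9.514 m
R = ρL/A = (1.66×10^-8)(9.514)/(8.1713e-07) = 0.1933 Ω
P = I²R = (20)² × 0.1933 = 77.3 W

77.3 W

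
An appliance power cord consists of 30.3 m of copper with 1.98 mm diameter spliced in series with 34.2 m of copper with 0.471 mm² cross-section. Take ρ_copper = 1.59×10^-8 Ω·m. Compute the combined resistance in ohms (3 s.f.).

1.31 Ω

Segment 1: A = π(d/2)² = π(9.9000e-04 m)² = 3.079e-06 m²
R₁ = ρL/A = (1.59×10^-8)(30.3)/(3.079e-06) = 0.1565 Ω
Segment 2: A = 0.471 mm² = 4.710e-07 m²
R₂ = (1.59×10^-8)(34.2)/(4.710e-07) = 1.155 Ω
R = R₁ + R₂ = 1.31 Ω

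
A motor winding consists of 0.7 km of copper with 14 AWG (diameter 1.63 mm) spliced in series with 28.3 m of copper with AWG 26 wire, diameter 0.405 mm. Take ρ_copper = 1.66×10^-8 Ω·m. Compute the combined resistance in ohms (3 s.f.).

9.22 Ω

Segment 1: A = π(1.63/2 mm)² = π(8.1500e-04 m)² = 2.087e-06 m²
R₁ = ρL/A = (1.66×10^-8)(700)/(2.087e-06) = 5.569 Ω
Segment 2: A = π(0.405/2 mm)² = π(2.0250e-04 m)² = 1.288e-07 m²
R₂ = (1.66×10^-8)(28.3)/(1.288e-07) = 3.647 Ω
R = R₁ + R₂ = 9.22 Ω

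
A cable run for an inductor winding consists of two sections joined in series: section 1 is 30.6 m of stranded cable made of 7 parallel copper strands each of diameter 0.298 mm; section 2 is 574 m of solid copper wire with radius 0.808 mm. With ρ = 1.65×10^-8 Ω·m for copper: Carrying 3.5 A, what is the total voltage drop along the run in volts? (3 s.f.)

19.8 V

Section 1: A_strand = π(1.4900e-04)² = 6.975e-08 m²; R₁ = ρL/(N·A_s) = (1.65×10^-8)(30.6)/(7×6.975e-08) = 1.034 Ω
Section 2: A = πr² = π(8.0800e-04 m)² = 2.051e-06 m²
R₂ = (1.65×10^-8)(574)/(2.051e-06) = 4.618 Ω
R = R₁ + R₂ = 5.652 Ω
V = IR = 3.5 × 5.652 = 19.8 V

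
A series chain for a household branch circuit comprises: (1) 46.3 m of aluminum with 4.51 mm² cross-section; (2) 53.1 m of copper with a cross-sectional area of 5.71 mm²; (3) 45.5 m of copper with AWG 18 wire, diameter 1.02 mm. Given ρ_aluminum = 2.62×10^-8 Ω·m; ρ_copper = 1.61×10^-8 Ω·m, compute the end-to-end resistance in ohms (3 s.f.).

Seg 1: A = 4.51 mm² = 4.510e-06 m²
R_1 = (2.62×10^-8)(46.3)/(4.510e-06) = 0.269 Ω
Seg 2: A = 5.71 mm² = 5.710e-06 m²
R_2 = (1.61×10^-8)(53.1)/(5.710e-06) = 0.1497 Ω
Seg 3: A = π(1.02/2 mm)² = π(5.1000e-04 m)² = 8.171e-07 m²
R_3 = (1.61×10^-8)(45.5)/(8.171e-07) = 0.8965 Ω
R_total = R_1 + R_2 + R_3 = 1.32 Ω

1.32 Ω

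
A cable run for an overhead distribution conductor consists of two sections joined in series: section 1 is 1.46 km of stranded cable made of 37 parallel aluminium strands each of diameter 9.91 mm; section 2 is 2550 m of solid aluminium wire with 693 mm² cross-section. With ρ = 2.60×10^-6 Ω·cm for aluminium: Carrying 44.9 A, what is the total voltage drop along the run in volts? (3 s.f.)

4.89 V

ρ = 2.60×10^-6 Ω·cm = 2.60×10^-8 Ω·m
Section 1: A_strand = π(4.9550e-03)² = 7.713e-05 m²; R₁ = ρL/(N·A_s) = (2.60×10^-8)(1460)/(37×7.713e-05) = 0.0133 Ω
Section 2: A = 693 mm² = 6.930e-04 m²
R₂ = (2.60×10^-8)(2550)/(6.930e-04) = 0.09567 Ω
R = R₁ + R₂ = 0.109 Ω
V = IR = 44.9 × 0.109 = 4.89 V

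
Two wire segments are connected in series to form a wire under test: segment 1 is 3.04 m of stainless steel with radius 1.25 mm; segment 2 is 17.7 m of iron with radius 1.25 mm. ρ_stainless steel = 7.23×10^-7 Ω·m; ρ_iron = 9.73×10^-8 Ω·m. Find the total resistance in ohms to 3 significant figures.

0.799 Ω

Segment 1: A = πr² = π(1.2500e-03 m)² = 4.909e-06 m²
R₁ = ρL/A = (7.23×10^-7)(3.04)/(4.909e-06) = 0.4478 Ω
R₂ = (9.73×10^-8)(17.7)/(4.909e-06) = 0.3508 Ω
R = R₁ + R₂ = 0.799 Ω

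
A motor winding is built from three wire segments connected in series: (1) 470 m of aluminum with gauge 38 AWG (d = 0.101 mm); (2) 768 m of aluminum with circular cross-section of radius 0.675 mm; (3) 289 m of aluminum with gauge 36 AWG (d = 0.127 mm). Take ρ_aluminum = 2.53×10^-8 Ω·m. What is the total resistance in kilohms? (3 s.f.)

2.07 kΩ

Seg 1: A = π(0.101/2 mm)² = π(5.0500e-05 m)² = 8.012e-09 m²
R_1 = (2.53×10^-8)(470)/(8.012e-09) = 1484 Ω
Seg 2: A = πr² = π(6.7500e-04 m)² = 1.431e-06 m²
R_2 = (2.53×10^-8)(768)/(1.431e-06) = 13.57 Ω
Seg 3: A = π(0.127/2 mm)² = π(6.3500e-05 m)² = 1.267e-08 m²
R_3 = (2.53×10^-8)(289)/(1.267e-08) = 577.2 Ω
R_total = R_1 + R_2 + R_3 = 2.07 kΩ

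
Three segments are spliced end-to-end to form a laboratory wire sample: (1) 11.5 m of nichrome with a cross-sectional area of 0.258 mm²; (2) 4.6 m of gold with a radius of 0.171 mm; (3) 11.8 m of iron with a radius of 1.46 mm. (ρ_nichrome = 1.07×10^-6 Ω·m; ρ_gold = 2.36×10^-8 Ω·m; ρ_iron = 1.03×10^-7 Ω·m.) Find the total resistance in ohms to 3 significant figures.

49.1 Ω

Seg 1: A = 0.258 mm² = 2.580e-07 m²
R_1 = (1.07×10^-6)(11.5)/(2.580e-07) = 47.69 Ω
Seg 2: A = πr² = π(1.7100e-04 m)² = 9.186e-08 m²
R_2 = (2.36×10^-8)(4.6)/(9.186e-08) = 1.182 Ω
Seg 3: A = πr² = π(1.4600e-03 m)² = 6.697e-06 m²
R_3 = (1.03×10^-7)(11.8)/(6.697e-06) = 0.1815 Ω
R_total = R_1 + R_2 + R_3 = 49.1 Ω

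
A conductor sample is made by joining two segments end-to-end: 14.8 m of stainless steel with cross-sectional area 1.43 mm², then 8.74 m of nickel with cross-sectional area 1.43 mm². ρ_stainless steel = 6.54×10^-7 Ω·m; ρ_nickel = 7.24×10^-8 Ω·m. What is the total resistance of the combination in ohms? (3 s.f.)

7.21 Ω

Segment 1: A = 1.43 mm² = 1.430e-06 m²
R₁ = ρL/A = (6.54×10^-7)(14.8)/(1.430e-06) = 6.769 Ω
R₂ = (7.24×10^-8)(8.74)/(1.430e-06) = 0.4425 Ω
R = R₁ + R₂ = 7.21 Ω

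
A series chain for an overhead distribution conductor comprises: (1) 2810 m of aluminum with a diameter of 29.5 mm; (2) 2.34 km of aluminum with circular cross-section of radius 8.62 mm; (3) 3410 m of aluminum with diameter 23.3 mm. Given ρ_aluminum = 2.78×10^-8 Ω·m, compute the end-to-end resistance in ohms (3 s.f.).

0.615 Ω

Seg 1: A = π(d/2)² = π(1.4750e-02 m)² = 6.835e-04 m²
R_1 = (2.78×10^-8)(2810)/(6.835e-04) = 0.1143 Ω
Seg 2: A = πr² = π(8.6200e-03 m)² = 2.334e-04 m²
R_2 = (2.78×10^-8)(2340)/(2.334e-04) = 0.2787 Ω
Seg 3: A = π(d/2)² = π(1.1650e-02 m)² = 4.264e-04 m²
R_3 = (2.78×10^-8)(3410)/(4.264e-04) = 0.2223 Ω
R_total = R_1 + R_2 + R_3 = 0.615 Ω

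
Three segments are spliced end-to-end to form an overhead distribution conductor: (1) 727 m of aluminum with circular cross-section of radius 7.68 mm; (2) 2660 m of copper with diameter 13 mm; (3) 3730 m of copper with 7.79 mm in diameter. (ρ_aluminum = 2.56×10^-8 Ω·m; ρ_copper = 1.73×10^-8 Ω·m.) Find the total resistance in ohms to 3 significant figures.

1.80 Ω

Seg 1: A = πr² = π(7.6800e-03 m)² = 1.853e-04 m²
R_1 = (2.56×10^-8)(727)/(1.853e-04) = 0.1004 Ω
Seg 2: A = π(d/2)² = π(6.5000e-03 m)² = 1.327e-04 m²
R_2 = (1.73×10^-8)(2660)/(1.327e-04) = 0.3467 Ω
Seg 3: A = π(d/2)² = π(3.8950e-03 m)² = 4.766e-05 m²
R_3 = (1.73×10^-8)(3730)/(4.766e-05) = 1.354 Ω
R_total = R_1 + R_2 + R_3 = 1.80 Ω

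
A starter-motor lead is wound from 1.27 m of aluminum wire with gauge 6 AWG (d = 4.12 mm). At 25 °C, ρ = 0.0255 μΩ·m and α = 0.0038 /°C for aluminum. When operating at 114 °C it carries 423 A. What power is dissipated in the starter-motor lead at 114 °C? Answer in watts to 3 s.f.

582 W

ρ = 0.0255 μΩ·m = 2.55×10^-8 Ω·m
A = π(4.12/2 mm)² = π(2.0600e-03 m)² = 1.333e-05 m²
R₍25₎ = ρL/A = (2.55×10^-8)(1.27)/(1.333e-05) = 0.002429 Ω
R₍114₎ = R₍25₎(1 + αΔT) = 0.002429 × (1 + 0.0038×89) = 0.003251 Ω
P = I²R = (423)² × 0.003251 = 582 W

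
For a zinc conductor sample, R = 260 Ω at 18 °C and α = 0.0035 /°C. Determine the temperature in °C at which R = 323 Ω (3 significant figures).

87.2 °C

R = R₀(1 + α(T − T₀)) ⇒ T = T₀ + (R/R₀ − 1)/α
T = 18 + (323/260 − 1)/0.0035 = 18 + (0.2423)/0.0035 = 87.2 °C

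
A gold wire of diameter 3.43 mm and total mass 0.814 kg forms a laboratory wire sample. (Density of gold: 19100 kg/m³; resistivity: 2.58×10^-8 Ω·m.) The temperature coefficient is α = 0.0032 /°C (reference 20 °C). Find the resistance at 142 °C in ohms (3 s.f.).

A = π(d/2)² = π(1.7150e-03 m)² = 9.2401e-06 m²
L = m/(density·A) = 0.814/(19100×9.2401e-06) = 4.612 m
R = ρL/A = (2.58×10^-8)(4.612)/(9.2401e-06) = 0.01288 Ω
R(142 °C) = 0.01288 × (1 + 0.0032×122) = 0.0179 Ω

0.0179 Ω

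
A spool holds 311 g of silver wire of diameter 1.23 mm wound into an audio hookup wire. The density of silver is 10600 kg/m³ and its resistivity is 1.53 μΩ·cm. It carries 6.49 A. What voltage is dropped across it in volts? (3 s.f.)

2.06 V

ρ = 1.53 μΩ·cm = 1.53×10^-8 Ω·m
A = π(d/2)² = π(6.1500e-04 m)² = 1.1882e-06 m²
L = m/(density·A) = 0.311/(10600×1.1882e-06) = 24.69 m
R = ρL/A = (1.53×10^-8)(24.69)/(1.1882e-06) = 0.3179 Ω
V = IR = 6.49 × 0.3179 = 2.06 V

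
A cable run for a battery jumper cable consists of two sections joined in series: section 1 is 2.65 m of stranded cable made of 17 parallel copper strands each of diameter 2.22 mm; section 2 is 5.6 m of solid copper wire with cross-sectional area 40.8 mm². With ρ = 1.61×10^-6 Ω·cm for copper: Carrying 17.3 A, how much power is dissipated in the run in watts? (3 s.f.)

ρ = 1.61×10^-6 Ω·cm = 1.61×10^-8 Ω·m
Section 1: A_strand = π(1.1100e-03)² = 3.871e-06 m²; R₁ = ρL/(N·A_s) = (1.61×10^-8)(2.65)/(17×3.871e-06) = 6.484×10^-4 Ω
Section 2: A = 40.8 mm² = 4.080e-05 m²
R₂ = (1.61×10^-8)(5.6)/(4.080e-05) = 0.00221 Ω
R = R₁ + R₂ = 0.002858 Ω
P = I²R = (17.3)² × 0.002858 = 0.855 W

0.855 W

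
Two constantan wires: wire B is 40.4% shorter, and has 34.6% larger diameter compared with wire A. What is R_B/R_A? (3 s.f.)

R ∝ L/d², so R_B/R_A = (1 − 40.4/100) × (1 + 34.6/100)⁻²
= 0.596 × 0.552 = 0.329

0.329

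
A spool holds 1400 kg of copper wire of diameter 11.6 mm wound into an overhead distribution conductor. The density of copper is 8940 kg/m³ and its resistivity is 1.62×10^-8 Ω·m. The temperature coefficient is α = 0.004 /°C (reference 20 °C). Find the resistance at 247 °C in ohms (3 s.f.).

A = π(d/2)² = π(5.8000e-03 m)² = 1.0568e-04 m²
L = m/(density·A) = 1400/(8940×1.0568e-04) = 1482 m
R = ρL/A = (1.62×10^-8)(1482)/(1.0568e-04) = 0.2271 Ω
R(247 °C) = 0.2271 × (1 + 0.004×227) = 0.433 Ω

0.433 Ω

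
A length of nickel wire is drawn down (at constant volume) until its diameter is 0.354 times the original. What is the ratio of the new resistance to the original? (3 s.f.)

63.7

Volume constant ⇒ L' = L/r² with r = 0.354. R' = ρL'/A' = ρ(L/r²)/(πr²d₀²/4) = R/r⁴.
Factor = 63.7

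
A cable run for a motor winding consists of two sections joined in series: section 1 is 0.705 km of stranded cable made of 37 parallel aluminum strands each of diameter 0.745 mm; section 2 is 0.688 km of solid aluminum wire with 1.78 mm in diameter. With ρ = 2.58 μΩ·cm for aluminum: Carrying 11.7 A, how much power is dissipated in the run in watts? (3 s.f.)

1130 W

ρ = 2.58 μΩ·cm = 2.58×10^-8 Ω·m
Section 1: A_strand = π(3.7250e-04)² = 4.359e-07 m²; R₁ = ρL/(N·A_s) = (2.58×10^-8)(705)/(37×4.359e-07) = 1.128 Ω
Section 2: A = π(d/2)² = π(8.9000e-04 m)² = 2.488e-06 m²
R₂ = (2.58×10^-8)(688)/(2.488e-06) = 7.133 Ω
R = R₁ + R₂ = 8.261 Ω
P = I²R = (11.7)² × 8.261 = 1130 W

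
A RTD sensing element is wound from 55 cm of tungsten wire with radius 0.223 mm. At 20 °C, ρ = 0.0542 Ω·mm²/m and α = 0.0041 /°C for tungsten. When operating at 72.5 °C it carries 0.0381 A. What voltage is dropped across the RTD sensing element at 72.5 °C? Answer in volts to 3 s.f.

0.00883 V

ρ = 0.0542 Ω·mm²/m = 5.42×10^-8 Ω·m
A = πr² = π(2.2300e-04 m)² = 1.562e-07 m²
R₍20₎ = ρL/A = (5.42×10^-8)(0.55)/(1.562e-07) = 0.1908 Ω
R₍72.5₎ = R₍20₎(1 + αΔT) = 0.1908 × (1 + 0.0041×52.5) = 0.2319 Ω
V = IR = 0.0381 × 0.2319 = 0.00883 V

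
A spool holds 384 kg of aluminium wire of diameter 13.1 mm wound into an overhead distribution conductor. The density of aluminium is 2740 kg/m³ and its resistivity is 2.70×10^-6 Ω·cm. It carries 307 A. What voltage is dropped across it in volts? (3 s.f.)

ρ = 2.70×10^-6 Ω·cm = 2.70×10^-8 Ω·m
A = π(d/2)² = π(6.5500e-03 m)² = 1.3478e-04 m²
L = m/(density·A) = 384/(2740×1.3478e-04) = 1040 m
R = ρL/A = (2.70×10^-8)(1040)/(1.3478e-04) = 0.2083 Ω
V = IR = 307 × 0.2083 = 63.9 V

63.9 V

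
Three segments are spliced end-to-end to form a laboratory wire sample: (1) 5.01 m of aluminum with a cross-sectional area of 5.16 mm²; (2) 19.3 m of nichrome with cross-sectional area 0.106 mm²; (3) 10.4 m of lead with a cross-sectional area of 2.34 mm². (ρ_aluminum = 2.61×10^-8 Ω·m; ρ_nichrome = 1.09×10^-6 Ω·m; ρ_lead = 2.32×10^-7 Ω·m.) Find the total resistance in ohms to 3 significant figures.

Seg 1: A = 5.16 mm² = 5.160e-06 m²
R_1 = (2.61×10^-8)(5.01)/(5.160e-06) = 0.02534 Ω
Seg 2: A = 0.106 mm² = 1.060e-07 m²
R_2 = (1.09×10^-6)(19.3)/(1.060e-07) = 198.5 Ω
Seg 3: A = 2.34 mm² = 2.340e-06 m²
R_3 = (2.32×10^-7)(10.4)/(2.340e-06) = 1.031 Ω
R_total = R_1 + R_2 + R_3 = 200 Ω

200 Ω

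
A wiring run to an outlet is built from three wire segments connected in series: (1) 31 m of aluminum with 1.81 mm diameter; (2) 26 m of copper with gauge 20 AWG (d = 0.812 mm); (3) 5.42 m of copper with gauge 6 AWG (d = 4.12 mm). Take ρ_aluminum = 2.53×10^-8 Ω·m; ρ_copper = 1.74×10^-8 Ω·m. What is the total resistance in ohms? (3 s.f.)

1.19 Ω

Seg 1: A = π(d/2)² = π(9.0500e-04 m)² = 2.573e-06 m²
R_1 = (2.53×10^-8)(31)/(2.573e-06) = 0.3048 Ω
Seg 2: A = π(0.812/2 mm)² = π(4.0600e-04 m)² = 5.178e-07 m²
R_2 = (1.74×10^-8)(26)/(5.178e-07) = 0.8736 Ω
Seg 3: A = π(4.12/2 mm)² = π(2.0600e-03 m)² = 1.333e-05 m²
R_3 = (1.74×10^-8)(5.42)/(1.333e-05) = 0.007074 Ω
R_total = R_1 + R_2 + R_3 = 1.19 Ω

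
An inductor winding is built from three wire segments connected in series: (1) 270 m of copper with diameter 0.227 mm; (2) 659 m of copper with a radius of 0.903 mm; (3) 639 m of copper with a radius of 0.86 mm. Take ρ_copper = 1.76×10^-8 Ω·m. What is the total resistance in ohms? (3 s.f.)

Seg 1: A = π(d/2)² = π(1.1350e-04 m)² = 4.047e-08 m²
R_1 = (1.76×10^-8)(270)/(4.047e-08) = 117.4 Ω
Seg 2: A = πr² = π(9.0300e-04 m)² = 2.562e-06 m²
R_2 = (1.76×10^-8)(659)/(2.562e-06) = 4.528 Ω
Seg 3: A = πr² = π(8.6000e-04 m)² = 2.324e-06 m²
R_3 = (1.76×10^-8)(639)/(2.324e-06) = 4.84 Ω
R_total = R_1 + R_2 + R_3 = 127 Ω

127 Ω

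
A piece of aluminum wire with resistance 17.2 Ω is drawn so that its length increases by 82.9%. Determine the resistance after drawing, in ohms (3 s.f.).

57.5 Ω

k = 1 + 82.9/100 = 1.829; volume constant ⇒ A' = A/k, so R' = k²R.
R' = 3.345 × 17.2 = 57.5 Ω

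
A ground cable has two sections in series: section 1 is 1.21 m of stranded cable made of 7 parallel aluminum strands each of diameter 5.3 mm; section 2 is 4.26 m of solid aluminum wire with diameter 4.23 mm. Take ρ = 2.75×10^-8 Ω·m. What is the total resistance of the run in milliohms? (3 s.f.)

8.55 mΩ

Section 1: A_strand = π(2.6500e-03)² = 2.206e-05 m²; R₁ = ρL/(N·A_s) = (2.75×10^-8)(1.21)/(7×2.206e-05) = 2.155×10^-4 Ω
Section 2: A = π(d/2)² = π(2.1150e-03 m)² = 1.405e-05 m²
R₂ = (2.75×10^-8)(4.26)/(1.405e-05) = 0.008336 Ω
R = R₁ + R₂ = 8.55 mΩ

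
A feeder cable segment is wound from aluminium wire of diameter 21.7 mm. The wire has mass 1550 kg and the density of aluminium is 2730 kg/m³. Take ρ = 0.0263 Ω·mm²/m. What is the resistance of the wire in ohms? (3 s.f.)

ρ = 0.0263 Ω·mm²/m = 2.63×10^-8 Ω·m
A = π(d/2)² = π(1.0850e-02 m)² = 3.6984e-04 m²
L = m/(density·A) = 1550/(2730×3.6984e-04) = 1535 m
R = ρL/A = (2.63×10^-8)(1535)/(3.6984e-04) = 0.109 Ω

0.109 Ω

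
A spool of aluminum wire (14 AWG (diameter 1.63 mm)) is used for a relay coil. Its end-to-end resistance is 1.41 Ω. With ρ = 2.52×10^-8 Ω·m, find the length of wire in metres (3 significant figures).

A = π(1.63/2 mm)² = π(8.1500e-04 m)² = 2.087e-06 m²
L = RA/ρ = (1.41)(2.087e-06)/(2.52×10^-8) = 117 m

117 m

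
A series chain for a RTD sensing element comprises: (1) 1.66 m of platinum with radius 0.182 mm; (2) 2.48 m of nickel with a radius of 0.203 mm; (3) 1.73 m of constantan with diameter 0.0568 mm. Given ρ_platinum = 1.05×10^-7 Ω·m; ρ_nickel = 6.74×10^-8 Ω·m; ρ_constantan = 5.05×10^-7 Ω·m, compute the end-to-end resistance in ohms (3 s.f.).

Seg 1: A = πr² = π(1.8200e-04 m)² = 1.041e-07 m²
R_1 = (1.05×10^-7)(1.66)/(1.041e-07) = 1.675 Ω
Seg 2: A = πr² = π(2.0300e-04 m)² = 1.295e-07 m²
R_2 = (6.74×10^-8)(2.48)/(1.295e-07) = 1.291 Ω
Seg 3: A = π(d/2)² = π(2.8400e-05 m)² = 2.534e-09 m²
R_3 = (5.05×10^-7)(1.73)/(2.534e-09) = 344.8 Ω
R_total = R_1 + R_2 + R_3 = 348 Ω

348 Ω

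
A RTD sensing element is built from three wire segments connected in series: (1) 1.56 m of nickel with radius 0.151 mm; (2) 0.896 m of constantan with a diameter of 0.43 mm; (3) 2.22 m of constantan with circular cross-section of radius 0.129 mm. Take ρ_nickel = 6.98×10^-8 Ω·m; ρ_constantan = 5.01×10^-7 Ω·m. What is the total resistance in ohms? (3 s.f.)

25.9 Ω

Seg 1: A = πr² = π(1.5100e-04 m)² = 7.163e-08 m²
R_1 = (6.98×10^-8)(1.56)/(7.163e-08) = 1.52 Ω
Seg 2: A = π(d/2)² = π(2.1500e-04 m)² = 1.452e-07 m²
R_2 = (5.01×10^-7)(0.896)/(1.452e-07) = 3.091 Ω
Seg 3: A = πr² = π(1.2900e-04 m)² = 5.228e-08 m²
R_3 = (5.01×10^-7)(2.22)/(5.228e-08) = 21.27 Ω
R_total = R_1 + R_2 + R_3 = 25.9 Ω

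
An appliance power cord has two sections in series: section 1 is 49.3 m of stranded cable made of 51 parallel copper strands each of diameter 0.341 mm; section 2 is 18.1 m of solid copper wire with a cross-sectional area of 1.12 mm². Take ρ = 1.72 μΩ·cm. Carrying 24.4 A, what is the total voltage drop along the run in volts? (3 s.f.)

ρ = 1.72 μΩ·cm = 1.72×10^-8 Ω·m
Section 1: A_strand = π(1.7050e-04)² = 9.133e-08 m²; R₁ = ρL/(N·A_s) = (1.72×10^-8)(49.3)/(51×9.133e-08) = 0.1821 Ω
Section 2: A = 1.12 mm² = 1.120e-06 m²
R₂ = (1.72×10^-8)(18.1)/(1.120e-06) = 0.278 Ω
R = R₁ + R₂ = 0.46 Ω
V = IR = 24.4 × 0.46 = 11.2 V

11.2 V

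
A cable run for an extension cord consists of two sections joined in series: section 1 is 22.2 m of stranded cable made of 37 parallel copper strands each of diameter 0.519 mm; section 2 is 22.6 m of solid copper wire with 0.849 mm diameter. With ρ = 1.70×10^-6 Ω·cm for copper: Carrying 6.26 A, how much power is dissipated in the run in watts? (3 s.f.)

28.5 W

ρ = 1.70×10^-6 Ω·cm = 1.70×10^-8 Ω·m
Section 1: A_strand = π(2.5950e-04)² = 2.116e-07 m²; R₁ = ρL/(N·A_s) = (1.70×10^-8)(22.2)/(37×2.116e-07) = 0.04821 Ω
Section 2: A = π(d/2)² = π(4.2450e-04 m)² = 5.661e-07 m²
R₂ = (1.70×10^-8)(22.6)/(5.661e-07) = 0.6787 Ω
R = R₁ + R₂ = 0.7269 Ω
P = I²R = (6.26)² × 0.7269 = 28.5 W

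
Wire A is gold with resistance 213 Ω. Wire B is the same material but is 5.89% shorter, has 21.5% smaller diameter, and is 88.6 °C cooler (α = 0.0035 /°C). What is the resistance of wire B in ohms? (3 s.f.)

R ∝ ρL/d² with ρ ∝ (1+αΔT), so R_B/R_A = (1 − 5.89/100) × (1 − 21.5/100)⁻² × (1 − 0.0035×88.6)
= 0.9411 × 1.623 × 0.6899 = 1.054
R_B = 1.054 × 213 = 224 Ω

224 Ω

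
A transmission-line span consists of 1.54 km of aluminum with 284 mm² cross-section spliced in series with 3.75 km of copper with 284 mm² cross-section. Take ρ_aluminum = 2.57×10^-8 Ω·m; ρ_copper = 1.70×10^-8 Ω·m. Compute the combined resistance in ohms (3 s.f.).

0.364 Ω

Segment 1: A = 284 mm² = 2.840e-04 m²
R₁ = ρL/A = (2.57×10^-8)(1540)/(2.840e-04) = 0.1394 Ω
R₂ = (1.70×10^-8)(3750)/(2.840e-04) = 0.2245 Ω
R = R₁ + R₂ = 0.364 Ω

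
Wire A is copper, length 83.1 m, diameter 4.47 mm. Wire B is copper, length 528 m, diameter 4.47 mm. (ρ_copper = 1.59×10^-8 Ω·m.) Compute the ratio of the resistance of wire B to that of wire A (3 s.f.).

R ∝ ρL/d², so R_B/R_A = (L_B/L_A)
= (528/83.1) = 6.35

6.35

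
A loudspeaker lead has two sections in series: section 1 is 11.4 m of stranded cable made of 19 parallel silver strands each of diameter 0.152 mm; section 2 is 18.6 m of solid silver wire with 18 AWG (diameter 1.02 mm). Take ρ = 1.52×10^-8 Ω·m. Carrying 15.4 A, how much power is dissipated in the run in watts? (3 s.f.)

201 W

Section 1: A_strand = π(7.6000e-05)² = 1.815e-08 m²; R₁ = ρL/(N·A_s) = (1.52×10^-8)(11.4)/(19×1.815e-08) = 0.5026 Ω
Section 2: A = π(1.02/2 mm)² = π(5.1000e-04 m)² = 8.171e-07 m²
R₂ = (1.52×10^-8)(18.6)/(8.171e-07) = 0.346 Ω
R = R₁ + R₂ = 0.8486 Ω
P = I²R = (15.4)² × 0.8486 = 201 W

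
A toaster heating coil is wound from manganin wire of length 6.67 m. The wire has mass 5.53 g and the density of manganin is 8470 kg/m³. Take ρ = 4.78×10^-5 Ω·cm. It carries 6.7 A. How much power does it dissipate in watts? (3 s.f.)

ρ = 4.78×10^-5 Ω·cm = 4.78×10^-7 Ω·m
A = m/(density·L) = 0.00553/(8470×6.67) = 9.7885e-08 m²
R = ρL/A = (4.78×10^-7)(6.67)/(9.7885e-08) = 32.57 Ω
P = I²R = (6.7)² × 32.57 = 1460 W

1460 W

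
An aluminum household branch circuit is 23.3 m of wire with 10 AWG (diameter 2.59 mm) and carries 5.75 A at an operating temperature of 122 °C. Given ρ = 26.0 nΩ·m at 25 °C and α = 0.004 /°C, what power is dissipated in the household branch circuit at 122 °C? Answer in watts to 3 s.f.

ρ = 26.0 nΩ·m = 2.60×10^-8 Ω·m
A = π(2.59/2 mm)² = π(1.2950e-03 m)² = 5.269e-06 m²
R₍25₎ = ρL/A = (2.60×10^-8)(23.3)/(5.269e-06) = 0.115 Ω
R₍122₎ = R₍25₎(1 + αΔT) = 0.115 × (1 + 0.004×97) = 0.1596 Ω
P = I²R = (5.75)² × 0.1596 = 5.28 W

5.28 W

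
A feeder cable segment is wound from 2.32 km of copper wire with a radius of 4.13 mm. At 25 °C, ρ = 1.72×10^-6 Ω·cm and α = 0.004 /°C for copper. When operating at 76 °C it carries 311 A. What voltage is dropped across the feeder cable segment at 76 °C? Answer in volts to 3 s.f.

279 V

ρ = 1.72×10^-6 Ω·cm = 1.72×10^-8 Ω·m
A = πr² = π(4.1300e-03 m)² = 5.359e-05 m²
R₍25₎ = ρL/A = (1.72×10^-8)(2320)/(5.359e-05) = 0.7447 Ω
R₍76₎ = R₍25₎(1 + αΔT) = 0.7447 × (1 + 0.004×51) = 0.8966 Ω
V = IR = 311 × 0.8966 = 279 V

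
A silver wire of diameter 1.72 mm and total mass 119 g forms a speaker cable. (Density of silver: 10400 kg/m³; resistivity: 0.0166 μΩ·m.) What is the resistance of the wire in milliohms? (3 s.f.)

35.2 mΩ

ρ = 0.0166 μΩ·m = 1.66×10^-8 Ω·m
A = π(d/2)² = π(8.6000e-04 m)² = 2.3235e-06 m²
L = m/(density·A) = 0.119/(10400×2.3235e-06) = 4.925 m
R = ρL/A = (1.66×10^-8)(4.925)/(2.3235e-06) = 35.2 mΩ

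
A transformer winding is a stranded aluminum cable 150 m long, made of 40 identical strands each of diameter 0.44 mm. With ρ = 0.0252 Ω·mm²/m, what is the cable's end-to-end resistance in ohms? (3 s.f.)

ρ = 0.0252 Ω·mm²/m = 2.52×10^-8 Ω·m
A_strand = π(2.2000e-04 m)² = 1.521e-07 m²
R_strand = ρL/A = (2.52×10^-8)(150)/(1.521e-07) = 24.86 Ω
R_total = R_strand/N = 24.86/40 = 0.621 Ω

0.621 Ω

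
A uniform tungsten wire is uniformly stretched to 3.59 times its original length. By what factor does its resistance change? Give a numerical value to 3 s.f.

Volume constant ⇒ A' = A/k with k = 3.59. R' = ρ(kL)/(A/k) = k²R.
Factor = 12.9

12.9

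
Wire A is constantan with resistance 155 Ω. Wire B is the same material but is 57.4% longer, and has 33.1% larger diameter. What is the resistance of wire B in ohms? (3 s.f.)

138 Ω

R ∝ L/d², so R_B/R_A = (1 + 57.4/100) × (1 + 33.1/100)⁻²
= 1.574 × 0.5645 = 0.8885
R_B = 0.8885 × 155 = 138 Ω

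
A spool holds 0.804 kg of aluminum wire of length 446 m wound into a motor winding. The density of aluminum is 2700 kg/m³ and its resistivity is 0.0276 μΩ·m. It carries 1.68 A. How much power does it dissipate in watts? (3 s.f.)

ρ = 0.0276 μΩ·m = 2.76×10^-8 Ω·m
A = m/(density·L) = 0.804/(2700×446) = 6.6766e-07 m²
R = ρL/A = (2.76×10^-8)(446)/(6.6766e-07) = 18.44 Ω
P = I²R = (1.68)² × 18.44 = 52.0 W

52.0 W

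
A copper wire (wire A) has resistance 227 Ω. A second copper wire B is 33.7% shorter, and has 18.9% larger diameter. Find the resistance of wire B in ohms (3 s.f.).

R ∝ L/d², so R_B/R_A = (1 − 33.7/100) × (1 + 18.9/100)⁻²
= 0.663 × 0.7074 = 0.469
R_B = 0.469 × 227 = 106 Ω

106 Ω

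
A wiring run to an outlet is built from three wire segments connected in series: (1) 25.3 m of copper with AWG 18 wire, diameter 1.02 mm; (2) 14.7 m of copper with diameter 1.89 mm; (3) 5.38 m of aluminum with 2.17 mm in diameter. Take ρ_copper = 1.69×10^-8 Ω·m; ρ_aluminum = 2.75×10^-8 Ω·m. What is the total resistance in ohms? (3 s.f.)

0.652 Ω

Seg 1: A = π(1.02/2 mm)² = π(5.1000e-04 m)² = 8.171e-07 m²
R_1 = (1.69×10^-8)(25.3)/(8.171e-07) = 0.5233 Ω
Seg 2: A = π(d/2)² = π(9.4500e-04 m)² = 2.806e-06 m²
R_2 = (1.69×10^-8)(14.7)/(2.806e-06) = 0.08855 Ω
Seg 3: A = π(d/2)² = π(1.0850e-03 m)² = 3.698e-06 m²
R_3 = (2.75×10^-8)(5.38)/(3.698e-06) = 0.04 Ω
R_total = R_1 + R_2 + R_3 = 0.652 Ω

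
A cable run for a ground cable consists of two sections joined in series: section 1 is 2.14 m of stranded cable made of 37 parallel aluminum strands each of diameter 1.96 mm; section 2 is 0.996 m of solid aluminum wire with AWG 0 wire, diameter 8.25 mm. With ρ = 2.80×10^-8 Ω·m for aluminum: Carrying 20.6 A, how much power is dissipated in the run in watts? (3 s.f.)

0.449 W

Section 1: A_strand = π(9.8000e-04)² = 3.017e-06 m²; R₁ = ρL/(N·A_s) = (2.80×10^-8)(2.14)/(37×3.017e-06) = 5.367×10^-4 Ω
Section 2: A = π(8.25/2 mm)² = π(4.1250e-03 m)² = 5.346e-05 m²
R₂ = (2.80×10^-8)(0.996)/(5.346e-05) = 5.217×10^-4 Ω
R = R₁ + R₂ = 0.001058 Ω
P = I²R = (20.6)² × 0.001058 = 0.449 W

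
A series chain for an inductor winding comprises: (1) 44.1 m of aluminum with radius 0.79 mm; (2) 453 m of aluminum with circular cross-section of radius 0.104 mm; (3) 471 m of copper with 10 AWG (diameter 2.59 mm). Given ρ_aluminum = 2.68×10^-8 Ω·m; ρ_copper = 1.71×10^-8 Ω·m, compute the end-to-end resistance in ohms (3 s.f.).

Seg 1: A = πr² = π(7.9000e-04 m)² = 1.961e-06 m²
R_1 = (2.68×10^-8)(44.1)/(1.961e-06) = 0.6028 Ω
Seg 2: A = πr² = π(1.0400e-04 m)² = 3.398e-08 m²
R_2 = (2.68×10^-8)(453)/(3.398e-08) = 357.3 Ω
Seg 3: A = π(2.59/2 mm)² = π(1.2950e-03 m)² = 5.269e-06 m²
R_3 = (1.71×10^-8)(471)/(5.269e-06) = 1.529 Ω
R_total = R_1 + R_2 + R_3 = 359 Ω

359 Ω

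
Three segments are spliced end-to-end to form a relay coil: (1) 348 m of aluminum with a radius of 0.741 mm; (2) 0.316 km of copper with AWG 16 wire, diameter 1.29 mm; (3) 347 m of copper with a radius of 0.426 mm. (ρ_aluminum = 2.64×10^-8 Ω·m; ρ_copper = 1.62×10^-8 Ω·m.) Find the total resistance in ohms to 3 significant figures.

19.1 Ω

Seg 1: A = πr² = π(7.4100e-04 m)² = 1.725e-06 m²
R_1 = (2.64×10^-8)(348)/(1.725e-06) = 5.326 Ω
Seg 2: A = π(1.29/2 mm)² = π(6.4500e-04 m)² = 1.307e-06 m²
R_2 = (1.62×10^-8)(316)/(1.307e-06) = 3.917 Ω
Seg 3: A = πr² = π(4.2600e-04 m)² = 5.701e-07 m²
R_3 = (1.62×10^-8)(347)/(5.701e-07) = 9.86 Ω
R_total = R_1 + R_2 + R_3 = 19.1 Ω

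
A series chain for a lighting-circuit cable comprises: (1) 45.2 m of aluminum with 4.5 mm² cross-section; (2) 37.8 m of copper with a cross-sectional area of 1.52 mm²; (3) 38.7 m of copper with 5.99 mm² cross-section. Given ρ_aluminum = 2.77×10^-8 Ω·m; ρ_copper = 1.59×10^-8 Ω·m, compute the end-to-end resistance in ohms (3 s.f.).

Seg 1: A = 4.5 mm² = 4.500e-06 m²
R_1 = (2.77×10^-8)(45.2)/(4.500e-06) = 0.2782 Ω
Seg 2: A = 1.52 mm² = 1.520e-06 m²
R_2 = (1.59×10^-8)(37.8)/(1.520e-06) = 0.3954 Ω
Seg 3: A = 5.99 mm² = 5.990e-06 m²
R_3 = (1.59×10^-8)(38.7)/(5.990e-06) = 0.1027 Ω
R_total = R_1 + R_2 + R_3 = 0.776 Ω

0.776 Ω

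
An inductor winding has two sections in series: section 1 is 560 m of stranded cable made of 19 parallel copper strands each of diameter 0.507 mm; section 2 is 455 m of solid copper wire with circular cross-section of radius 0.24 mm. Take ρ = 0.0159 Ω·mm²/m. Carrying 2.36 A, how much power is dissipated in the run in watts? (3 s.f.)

ρ = 0.0159 Ω·mm²/m = 1.59×10^-8 Ω·m
Section 1: A_strand = π(2.5350e-04)² = 2.019e-07 m²; R₁ = ρL/(N·A_s) = (1.59×10^-8)(560)/(19×2.019e-07) = 2.321 Ω
Section 2: A = πr² = π(2.4000e-04 m)² = 1.810e-07 m²
R₂ = (1.59×10^-8)(455)/(1.810e-07) = 39.98 Ω
R = R₁ + R₂ = 42.3 Ω
P = I²R = (2.36)² × 42.3 = 236 W

236 W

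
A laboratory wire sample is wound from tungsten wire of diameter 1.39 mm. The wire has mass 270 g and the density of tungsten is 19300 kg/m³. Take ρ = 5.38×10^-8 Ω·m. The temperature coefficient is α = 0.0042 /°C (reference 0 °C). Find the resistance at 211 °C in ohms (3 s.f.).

A = π(d/2)² = π(6.9500e-04 m)² = 1.5175e-06 m²
L = m/(density·A) = 0.27/(19300×1.5175e-06) = 9.219 m
R = ρL/A = (5.38×10^-8)(9.219)/(1.5175e-06) = 0.3269 Ω
R(211 °C) = 0.3269 × (1 + 0.0042×211) = 0.617 Ω

0.617 Ω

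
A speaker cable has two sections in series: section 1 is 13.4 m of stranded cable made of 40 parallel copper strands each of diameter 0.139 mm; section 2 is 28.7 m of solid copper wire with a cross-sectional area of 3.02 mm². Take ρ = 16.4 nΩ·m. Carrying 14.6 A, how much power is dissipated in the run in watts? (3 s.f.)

110 W

ρ = 16.4 nΩ·m = 1.64×10^-8 Ω·m
Section 1: A_strand = π(6.9500e-05)² = 1.517e-08 m²; R₁ = ρL/(N·A_s) = (1.64×10^-8)(13.4)/(40×1.517e-08) = 0.3621 Ω
Section 2: A = 3.02 mm² = 3.020e-06 m²
R₂ = (1.64×10^-8)(28.7)/(3.020e-06) = 0.1559 Ω
R = R₁ + R₂ = 0.5179 Ω
P = I²R = (14.6)² × 0.5179 = 110 W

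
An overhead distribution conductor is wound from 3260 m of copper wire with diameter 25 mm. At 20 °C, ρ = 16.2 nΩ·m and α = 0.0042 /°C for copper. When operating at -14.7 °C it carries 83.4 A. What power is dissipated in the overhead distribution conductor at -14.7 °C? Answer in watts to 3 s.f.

ρ = 16.2 nΩ·m = 1.62×10^-8 Ω·m
A = π(d/2)² = π(1.2500e-02 m)² = 4.909e-04 m²
R₍20₎ = ρL/A = (1.62×10^-8)(3260)/(4.909e-04) = 0.1076 Ω
R₍-14.7₎ = R₍20₎(1 + αΔT) = 0.1076 × (1 + 0.0042×-34.7) = 0.09191 Ω
P = I²R = (83.4)² × 0.09191 = 639 W

639 W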